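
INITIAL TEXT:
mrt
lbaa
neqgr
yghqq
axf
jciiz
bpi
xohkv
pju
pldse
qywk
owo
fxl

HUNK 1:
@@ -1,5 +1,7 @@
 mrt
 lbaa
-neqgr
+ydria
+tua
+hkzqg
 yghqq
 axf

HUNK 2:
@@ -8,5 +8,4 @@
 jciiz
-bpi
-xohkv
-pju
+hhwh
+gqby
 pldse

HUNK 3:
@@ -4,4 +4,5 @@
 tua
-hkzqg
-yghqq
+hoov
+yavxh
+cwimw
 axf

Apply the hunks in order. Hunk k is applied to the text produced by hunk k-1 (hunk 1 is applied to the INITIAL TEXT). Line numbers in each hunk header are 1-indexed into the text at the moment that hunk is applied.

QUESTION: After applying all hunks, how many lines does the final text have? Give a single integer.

Answer: 15

Derivation:
Hunk 1: at line 1 remove [neqgr] add [ydria,tua,hkzqg] -> 15 lines: mrt lbaa ydria tua hkzqg yghqq axf jciiz bpi xohkv pju pldse qywk owo fxl
Hunk 2: at line 8 remove [bpi,xohkv,pju] add [hhwh,gqby] -> 14 lines: mrt lbaa ydria tua hkzqg yghqq axf jciiz hhwh gqby pldse qywk owo fxl
Hunk 3: at line 4 remove [hkzqg,yghqq] add [hoov,yavxh,cwimw] -> 15 lines: mrt lbaa ydria tua hoov yavxh cwimw axf jciiz hhwh gqby pldse qywk owo fxl
Final line count: 15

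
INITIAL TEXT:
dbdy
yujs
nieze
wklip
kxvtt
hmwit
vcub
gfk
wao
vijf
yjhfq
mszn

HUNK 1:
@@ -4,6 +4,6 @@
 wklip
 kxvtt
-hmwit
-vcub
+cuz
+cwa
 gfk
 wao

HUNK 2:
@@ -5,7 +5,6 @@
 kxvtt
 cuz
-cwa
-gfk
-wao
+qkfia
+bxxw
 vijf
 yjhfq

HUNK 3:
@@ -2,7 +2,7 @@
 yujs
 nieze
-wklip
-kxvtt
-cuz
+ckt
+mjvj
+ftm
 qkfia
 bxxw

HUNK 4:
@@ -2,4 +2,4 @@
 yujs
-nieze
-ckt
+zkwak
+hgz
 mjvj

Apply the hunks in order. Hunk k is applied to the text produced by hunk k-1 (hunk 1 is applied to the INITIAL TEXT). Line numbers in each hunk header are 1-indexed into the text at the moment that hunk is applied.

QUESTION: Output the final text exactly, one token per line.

Answer: dbdy
yujs
zkwak
hgz
mjvj
ftm
qkfia
bxxw
vijf
yjhfq
mszn

Derivation:
Hunk 1: at line 4 remove [hmwit,vcub] add [cuz,cwa] -> 12 lines: dbdy yujs nieze wklip kxvtt cuz cwa gfk wao vijf yjhfq mszn
Hunk 2: at line 5 remove [cwa,gfk,wao] add [qkfia,bxxw] -> 11 lines: dbdy yujs nieze wklip kxvtt cuz qkfia bxxw vijf yjhfq mszn
Hunk 3: at line 2 remove [wklip,kxvtt,cuz] add [ckt,mjvj,ftm] -> 11 lines: dbdy yujs nieze ckt mjvj ftm qkfia bxxw vijf yjhfq mszn
Hunk 4: at line 2 remove [nieze,ckt] add [zkwak,hgz] -> 11 lines: dbdy yujs zkwak hgz mjvj ftm qkfia bxxw vijf yjhfq mszn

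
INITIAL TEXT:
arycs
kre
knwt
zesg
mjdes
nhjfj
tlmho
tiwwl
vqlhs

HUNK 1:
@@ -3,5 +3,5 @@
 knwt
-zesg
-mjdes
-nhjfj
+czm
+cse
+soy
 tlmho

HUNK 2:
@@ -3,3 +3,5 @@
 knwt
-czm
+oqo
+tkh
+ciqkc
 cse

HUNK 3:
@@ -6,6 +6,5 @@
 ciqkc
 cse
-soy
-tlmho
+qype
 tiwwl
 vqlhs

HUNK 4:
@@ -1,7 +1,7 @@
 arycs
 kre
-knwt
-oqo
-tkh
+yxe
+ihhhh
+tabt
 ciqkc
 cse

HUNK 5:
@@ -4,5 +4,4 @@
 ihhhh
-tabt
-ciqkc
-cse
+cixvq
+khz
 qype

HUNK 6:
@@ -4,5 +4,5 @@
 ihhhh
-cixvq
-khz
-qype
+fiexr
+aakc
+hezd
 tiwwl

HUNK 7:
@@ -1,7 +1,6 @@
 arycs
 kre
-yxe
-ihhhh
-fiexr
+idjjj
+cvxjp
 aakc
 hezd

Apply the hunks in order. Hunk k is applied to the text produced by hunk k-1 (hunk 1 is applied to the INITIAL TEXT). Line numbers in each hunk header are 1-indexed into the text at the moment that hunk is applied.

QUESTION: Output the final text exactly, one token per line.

Answer: arycs
kre
idjjj
cvxjp
aakc
hezd
tiwwl
vqlhs

Derivation:
Hunk 1: at line 3 remove [zesg,mjdes,nhjfj] add [czm,cse,soy] -> 9 lines: arycs kre knwt czm cse soy tlmho tiwwl vqlhs
Hunk 2: at line 3 remove [czm] add [oqo,tkh,ciqkc] -> 11 lines: arycs kre knwt oqo tkh ciqkc cse soy tlmho tiwwl vqlhs
Hunk 3: at line 6 remove [soy,tlmho] add [qype] -> 10 lines: arycs kre knwt oqo tkh ciqkc cse qype tiwwl vqlhs
Hunk 4: at line 1 remove [knwt,oqo,tkh] add [yxe,ihhhh,tabt] -> 10 lines: arycs kre yxe ihhhh tabt ciqkc cse qype tiwwl vqlhs
Hunk 5: at line 4 remove [tabt,ciqkc,cse] add [cixvq,khz] -> 9 lines: arycs kre yxe ihhhh cixvq khz qype tiwwl vqlhs
Hunk 6: at line 4 remove [cixvq,khz,qype] add [fiexr,aakc,hezd] -> 9 lines: arycs kre yxe ihhhh fiexr aakc hezd tiwwl vqlhs
Hunk 7: at line 1 remove [yxe,ihhhh,fiexr] add [idjjj,cvxjp] -> 8 lines: arycs kre idjjj cvxjp aakc hezd tiwwl vqlhs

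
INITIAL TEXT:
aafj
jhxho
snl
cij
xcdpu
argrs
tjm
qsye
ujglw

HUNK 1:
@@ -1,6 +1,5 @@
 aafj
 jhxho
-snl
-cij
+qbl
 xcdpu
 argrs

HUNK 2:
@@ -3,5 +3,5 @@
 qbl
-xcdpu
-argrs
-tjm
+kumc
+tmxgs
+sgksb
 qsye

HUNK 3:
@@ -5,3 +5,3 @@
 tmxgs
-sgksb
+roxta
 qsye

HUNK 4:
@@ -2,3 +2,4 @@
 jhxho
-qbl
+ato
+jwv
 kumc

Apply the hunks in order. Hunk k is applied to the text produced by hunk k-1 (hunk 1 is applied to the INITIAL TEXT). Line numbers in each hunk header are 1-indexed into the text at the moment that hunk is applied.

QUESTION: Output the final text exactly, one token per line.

Hunk 1: at line 1 remove [snl,cij] add [qbl] -> 8 lines: aafj jhxho qbl xcdpu argrs tjm qsye ujglw
Hunk 2: at line 3 remove [xcdpu,argrs,tjm] add [kumc,tmxgs,sgksb] -> 8 lines: aafj jhxho qbl kumc tmxgs sgksb qsye ujglw
Hunk 3: at line 5 remove [sgksb] add [roxta] -> 8 lines: aafj jhxho qbl kumc tmxgs roxta qsye ujglw
Hunk 4: at line 2 remove [qbl] add [ato,jwv] -> 9 lines: aafj jhxho ato jwv kumc tmxgs roxta qsye ujglw

Answer: aafj
jhxho
ato
jwv
kumc
tmxgs
roxta
qsye
ujglw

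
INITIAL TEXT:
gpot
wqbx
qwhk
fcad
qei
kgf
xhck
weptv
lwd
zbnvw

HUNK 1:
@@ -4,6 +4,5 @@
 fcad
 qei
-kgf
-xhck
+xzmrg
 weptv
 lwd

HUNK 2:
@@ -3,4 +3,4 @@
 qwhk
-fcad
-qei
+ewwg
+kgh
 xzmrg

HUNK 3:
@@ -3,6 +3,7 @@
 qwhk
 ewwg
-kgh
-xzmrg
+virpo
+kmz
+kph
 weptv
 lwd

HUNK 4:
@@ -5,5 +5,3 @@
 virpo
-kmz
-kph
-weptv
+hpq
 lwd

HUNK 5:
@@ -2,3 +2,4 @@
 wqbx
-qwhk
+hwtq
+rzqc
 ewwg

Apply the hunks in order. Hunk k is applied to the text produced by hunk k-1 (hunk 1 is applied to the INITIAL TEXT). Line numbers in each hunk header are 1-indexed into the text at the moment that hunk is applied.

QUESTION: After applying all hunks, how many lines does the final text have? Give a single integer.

Hunk 1: at line 4 remove [kgf,xhck] add [xzmrg] -> 9 lines: gpot wqbx qwhk fcad qei xzmrg weptv lwd zbnvw
Hunk 2: at line 3 remove [fcad,qei] add [ewwg,kgh] -> 9 lines: gpot wqbx qwhk ewwg kgh xzmrg weptv lwd zbnvw
Hunk 3: at line 3 remove [kgh,xzmrg] add [virpo,kmz,kph] -> 10 lines: gpot wqbx qwhk ewwg virpo kmz kph weptv lwd zbnvw
Hunk 4: at line 5 remove [kmz,kph,weptv] add [hpq] -> 8 lines: gpot wqbx qwhk ewwg virpo hpq lwd zbnvw
Hunk 5: at line 2 remove [qwhk] add [hwtq,rzqc] -> 9 lines: gpot wqbx hwtq rzqc ewwg virpo hpq lwd zbnvw
Final line count: 9

Answer: 9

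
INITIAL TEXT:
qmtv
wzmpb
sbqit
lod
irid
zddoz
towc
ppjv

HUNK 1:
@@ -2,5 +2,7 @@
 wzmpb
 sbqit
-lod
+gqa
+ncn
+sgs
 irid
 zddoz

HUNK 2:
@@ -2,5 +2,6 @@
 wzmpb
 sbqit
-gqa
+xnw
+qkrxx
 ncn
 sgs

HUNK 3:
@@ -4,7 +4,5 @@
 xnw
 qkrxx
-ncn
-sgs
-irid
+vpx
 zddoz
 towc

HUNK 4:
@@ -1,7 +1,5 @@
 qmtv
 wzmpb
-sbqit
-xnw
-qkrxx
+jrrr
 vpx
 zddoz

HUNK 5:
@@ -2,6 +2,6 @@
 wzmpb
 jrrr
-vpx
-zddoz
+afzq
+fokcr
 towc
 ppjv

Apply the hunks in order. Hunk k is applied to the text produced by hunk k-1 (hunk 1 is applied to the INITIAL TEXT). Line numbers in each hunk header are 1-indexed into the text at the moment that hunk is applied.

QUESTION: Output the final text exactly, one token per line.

Hunk 1: at line 2 remove [lod] add [gqa,ncn,sgs] -> 10 lines: qmtv wzmpb sbqit gqa ncn sgs irid zddoz towc ppjv
Hunk 2: at line 2 remove [gqa] add [xnw,qkrxx] -> 11 lines: qmtv wzmpb sbqit xnw qkrxx ncn sgs irid zddoz towc ppjv
Hunk 3: at line 4 remove [ncn,sgs,irid] add [vpx] -> 9 lines: qmtv wzmpb sbqit xnw qkrxx vpx zddoz towc ppjv
Hunk 4: at line 1 remove [sbqit,xnw,qkrxx] add [jrrr] -> 7 lines: qmtv wzmpb jrrr vpx zddoz towc ppjv
Hunk 5: at line 2 remove [vpx,zddoz] add [afzq,fokcr] -> 7 lines: qmtv wzmpb jrrr afzq fokcr towc ppjv

Answer: qmtv
wzmpb
jrrr
afzq
fokcr
towc
ppjv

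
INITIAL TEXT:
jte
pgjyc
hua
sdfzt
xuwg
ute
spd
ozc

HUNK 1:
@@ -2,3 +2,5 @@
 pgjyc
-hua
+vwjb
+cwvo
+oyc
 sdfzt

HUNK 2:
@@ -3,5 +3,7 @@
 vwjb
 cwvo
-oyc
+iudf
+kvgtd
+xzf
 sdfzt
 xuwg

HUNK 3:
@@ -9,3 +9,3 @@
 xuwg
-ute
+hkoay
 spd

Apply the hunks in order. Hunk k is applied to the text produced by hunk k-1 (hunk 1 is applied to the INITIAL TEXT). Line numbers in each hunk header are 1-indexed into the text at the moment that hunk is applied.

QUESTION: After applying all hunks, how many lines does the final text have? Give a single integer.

Hunk 1: at line 2 remove [hua] add [vwjb,cwvo,oyc] -> 10 lines: jte pgjyc vwjb cwvo oyc sdfzt xuwg ute spd ozc
Hunk 2: at line 3 remove [oyc] add [iudf,kvgtd,xzf] -> 12 lines: jte pgjyc vwjb cwvo iudf kvgtd xzf sdfzt xuwg ute spd ozc
Hunk 3: at line 9 remove [ute] add [hkoay] -> 12 lines: jte pgjyc vwjb cwvo iudf kvgtd xzf sdfzt xuwg hkoay spd ozc
Final line count: 12

Answer: 12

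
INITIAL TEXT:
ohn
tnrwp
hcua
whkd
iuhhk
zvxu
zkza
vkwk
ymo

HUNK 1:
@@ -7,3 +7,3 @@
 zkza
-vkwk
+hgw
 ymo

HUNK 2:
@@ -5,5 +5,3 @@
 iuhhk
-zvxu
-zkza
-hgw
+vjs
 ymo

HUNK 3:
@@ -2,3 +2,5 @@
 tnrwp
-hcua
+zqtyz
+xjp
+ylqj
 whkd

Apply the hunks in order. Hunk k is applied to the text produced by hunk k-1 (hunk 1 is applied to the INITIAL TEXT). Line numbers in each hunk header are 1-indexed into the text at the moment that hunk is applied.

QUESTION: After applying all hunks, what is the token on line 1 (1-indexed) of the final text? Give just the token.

Hunk 1: at line 7 remove [vkwk] add [hgw] -> 9 lines: ohn tnrwp hcua whkd iuhhk zvxu zkza hgw ymo
Hunk 2: at line 5 remove [zvxu,zkza,hgw] add [vjs] -> 7 lines: ohn tnrwp hcua whkd iuhhk vjs ymo
Hunk 3: at line 2 remove [hcua] add [zqtyz,xjp,ylqj] -> 9 lines: ohn tnrwp zqtyz xjp ylqj whkd iuhhk vjs ymo
Final line 1: ohn

Answer: ohn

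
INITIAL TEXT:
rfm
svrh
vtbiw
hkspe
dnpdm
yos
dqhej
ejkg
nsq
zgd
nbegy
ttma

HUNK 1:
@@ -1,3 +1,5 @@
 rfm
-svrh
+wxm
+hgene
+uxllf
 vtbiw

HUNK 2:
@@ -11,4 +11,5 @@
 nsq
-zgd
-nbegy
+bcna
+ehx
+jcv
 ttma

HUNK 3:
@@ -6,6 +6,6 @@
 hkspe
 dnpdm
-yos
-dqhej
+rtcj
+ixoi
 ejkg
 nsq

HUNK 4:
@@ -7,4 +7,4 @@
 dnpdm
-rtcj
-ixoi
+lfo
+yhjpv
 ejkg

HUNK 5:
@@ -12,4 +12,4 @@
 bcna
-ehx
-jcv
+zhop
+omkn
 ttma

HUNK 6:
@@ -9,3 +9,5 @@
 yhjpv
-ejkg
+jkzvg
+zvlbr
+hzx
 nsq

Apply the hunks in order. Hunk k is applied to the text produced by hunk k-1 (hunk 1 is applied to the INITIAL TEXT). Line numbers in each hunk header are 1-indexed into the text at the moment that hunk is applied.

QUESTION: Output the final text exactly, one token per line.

Hunk 1: at line 1 remove [svrh] add [wxm,hgene,uxllf] -> 14 lines: rfm wxm hgene uxllf vtbiw hkspe dnpdm yos dqhej ejkg nsq zgd nbegy ttma
Hunk 2: at line 11 remove [zgd,nbegy] add [bcna,ehx,jcv] -> 15 lines: rfm wxm hgene uxllf vtbiw hkspe dnpdm yos dqhej ejkg nsq bcna ehx jcv ttma
Hunk 3: at line 6 remove [yos,dqhej] add [rtcj,ixoi] -> 15 lines: rfm wxm hgene uxllf vtbiw hkspe dnpdm rtcj ixoi ejkg nsq bcna ehx jcv ttma
Hunk 4: at line 7 remove [rtcj,ixoi] add [lfo,yhjpv] -> 15 lines: rfm wxm hgene uxllf vtbiw hkspe dnpdm lfo yhjpv ejkg nsq bcna ehx jcv ttma
Hunk 5: at line 12 remove [ehx,jcv] add [zhop,omkn] -> 15 lines: rfm wxm hgene uxllf vtbiw hkspe dnpdm lfo yhjpv ejkg nsq bcna zhop omkn ttma
Hunk 6: at line 9 remove [ejkg] add [jkzvg,zvlbr,hzx] -> 17 lines: rfm wxm hgene uxllf vtbiw hkspe dnpdm lfo yhjpv jkzvg zvlbr hzx nsq bcna zhop omkn ttma

Answer: rfm
wxm
hgene
uxllf
vtbiw
hkspe
dnpdm
lfo
yhjpv
jkzvg
zvlbr
hzx
nsq
bcna
zhop
omkn
ttma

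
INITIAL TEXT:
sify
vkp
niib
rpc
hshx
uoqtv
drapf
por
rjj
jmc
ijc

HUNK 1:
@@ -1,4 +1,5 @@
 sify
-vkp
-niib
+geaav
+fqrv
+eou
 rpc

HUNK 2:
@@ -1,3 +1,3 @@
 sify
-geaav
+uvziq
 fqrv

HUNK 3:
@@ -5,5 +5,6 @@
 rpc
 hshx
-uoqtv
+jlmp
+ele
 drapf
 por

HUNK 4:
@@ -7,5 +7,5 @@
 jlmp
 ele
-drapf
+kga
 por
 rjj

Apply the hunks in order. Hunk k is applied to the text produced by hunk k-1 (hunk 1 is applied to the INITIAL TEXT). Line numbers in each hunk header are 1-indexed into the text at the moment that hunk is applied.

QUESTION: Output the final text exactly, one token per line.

Hunk 1: at line 1 remove [vkp,niib] add [geaav,fqrv,eou] -> 12 lines: sify geaav fqrv eou rpc hshx uoqtv drapf por rjj jmc ijc
Hunk 2: at line 1 remove [geaav] add [uvziq] -> 12 lines: sify uvziq fqrv eou rpc hshx uoqtv drapf por rjj jmc ijc
Hunk 3: at line 5 remove [uoqtv] add [jlmp,ele] -> 13 lines: sify uvziq fqrv eou rpc hshx jlmp ele drapf por rjj jmc ijc
Hunk 4: at line 7 remove [drapf] add [kga] -> 13 lines: sify uvziq fqrv eou rpc hshx jlmp ele kga por rjj jmc ijc

Answer: sify
uvziq
fqrv
eou
rpc
hshx
jlmp
ele
kga
por
rjj
jmc
ijc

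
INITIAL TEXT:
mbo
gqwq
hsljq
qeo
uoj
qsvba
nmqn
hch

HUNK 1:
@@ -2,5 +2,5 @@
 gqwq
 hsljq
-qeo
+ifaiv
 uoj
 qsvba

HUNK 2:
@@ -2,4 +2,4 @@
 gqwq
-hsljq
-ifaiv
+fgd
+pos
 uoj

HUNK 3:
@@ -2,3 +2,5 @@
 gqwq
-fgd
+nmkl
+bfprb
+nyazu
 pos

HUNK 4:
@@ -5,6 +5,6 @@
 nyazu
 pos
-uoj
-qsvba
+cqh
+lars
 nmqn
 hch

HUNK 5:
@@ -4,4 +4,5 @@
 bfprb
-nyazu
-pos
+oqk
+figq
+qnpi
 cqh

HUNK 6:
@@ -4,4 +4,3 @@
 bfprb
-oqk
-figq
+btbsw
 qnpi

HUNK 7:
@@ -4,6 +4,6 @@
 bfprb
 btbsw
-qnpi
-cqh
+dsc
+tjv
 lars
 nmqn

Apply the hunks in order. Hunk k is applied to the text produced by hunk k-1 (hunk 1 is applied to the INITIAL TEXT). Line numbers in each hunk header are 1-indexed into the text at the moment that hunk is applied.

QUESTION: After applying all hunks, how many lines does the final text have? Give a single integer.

Answer: 10

Derivation:
Hunk 1: at line 2 remove [qeo] add [ifaiv] -> 8 lines: mbo gqwq hsljq ifaiv uoj qsvba nmqn hch
Hunk 2: at line 2 remove [hsljq,ifaiv] add [fgd,pos] -> 8 lines: mbo gqwq fgd pos uoj qsvba nmqn hch
Hunk 3: at line 2 remove [fgd] add [nmkl,bfprb,nyazu] -> 10 lines: mbo gqwq nmkl bfprb nyazu pos uoj qsvba nmqn hch
Hunk 4: at line 5 remove [uoj,qsvba] add [cqh,lars] -> 10 lines: mbo gqwq nmkl bfprb nyazu pos cqh lars nmqn hch
Hunk 5: at line 4 remove [nyazu,pos] add [oqk,figq,qnpi] -> 11 lines: mbo gqwq nmkl bfprb oqk figq qnpi cqh lars nmqn hch
Hunk 6: at line 4 remove [oqk,figq] add [btbsw] -> 10 lines: mbo gqwq nmkl bfprb btbsw qnpi cqh lars nmqn hch
Hunk 7: at line 4 remove [qnpi,cqh] add [dsc,tjv] -> 10 lines: mbo gqwq nmkl bfprb btbsw dsc tjv lars nmqn hch
Final line count: 10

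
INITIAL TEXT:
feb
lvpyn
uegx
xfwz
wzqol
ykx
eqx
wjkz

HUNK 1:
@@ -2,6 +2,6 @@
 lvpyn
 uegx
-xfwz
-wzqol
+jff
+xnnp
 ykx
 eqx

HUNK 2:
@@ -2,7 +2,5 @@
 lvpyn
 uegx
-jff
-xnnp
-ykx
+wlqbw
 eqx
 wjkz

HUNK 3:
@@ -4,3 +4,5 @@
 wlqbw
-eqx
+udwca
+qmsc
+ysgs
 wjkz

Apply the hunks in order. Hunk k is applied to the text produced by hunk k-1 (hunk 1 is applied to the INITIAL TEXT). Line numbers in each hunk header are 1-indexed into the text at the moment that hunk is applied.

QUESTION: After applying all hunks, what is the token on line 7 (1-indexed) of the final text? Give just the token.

Answer: ysgs

Derivation:
Hunk 1: at line 2 remove [xfwz,wzqol] add [jff,xnnp] -> 8 lines: feb lvpyn uegx jff xnnp ykx eqx wjkz
Hunk 2: at line 2 remove [jff,xnnp,ykx] add [wlqbw] -> 6 lines: feb lvpyn uegx wlqbw eqx wjkz
Hunk 3: at line 4 remove [eqx] add [udwca,qmsc,ysgs] -> 8 lines: feb lvpyn uegx wlqbw udwca qmsc ysgs wjkz
Final line 7: ysgs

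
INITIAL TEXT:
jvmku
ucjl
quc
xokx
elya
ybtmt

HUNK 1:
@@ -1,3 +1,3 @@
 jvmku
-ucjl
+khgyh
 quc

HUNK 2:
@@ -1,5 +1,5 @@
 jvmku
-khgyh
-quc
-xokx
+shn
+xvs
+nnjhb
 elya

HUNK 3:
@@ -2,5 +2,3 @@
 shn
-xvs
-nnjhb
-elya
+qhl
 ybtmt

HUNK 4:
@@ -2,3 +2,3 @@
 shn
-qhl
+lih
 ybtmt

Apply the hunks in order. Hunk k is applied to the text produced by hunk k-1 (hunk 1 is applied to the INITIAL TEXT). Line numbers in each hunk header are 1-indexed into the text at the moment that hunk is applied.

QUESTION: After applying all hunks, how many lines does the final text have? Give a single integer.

Answer: 4

Derivation:
Hunk 1: at line 1 remove [ucjl] add [khgyh] -> 6 lines: jvmku khgyh quc xokx elya ybtmt
Hunk 2: at line 1 remove [khgyh,quc,xokx] add [shn,xvs,nnjhb] -> 6 lines: jvmku shn xvs nnjhb elya ybtmt
Hunk 3: at line 2 remove [xvs,nnjhb,elya] add [qhl] -> 4 lines: jvmku shn qhl ybtmt
Hunk 4: at line 2 remove [qhl] add [lih] -> 4 lines: jvmku shn lih ybtmt
Final line count: 4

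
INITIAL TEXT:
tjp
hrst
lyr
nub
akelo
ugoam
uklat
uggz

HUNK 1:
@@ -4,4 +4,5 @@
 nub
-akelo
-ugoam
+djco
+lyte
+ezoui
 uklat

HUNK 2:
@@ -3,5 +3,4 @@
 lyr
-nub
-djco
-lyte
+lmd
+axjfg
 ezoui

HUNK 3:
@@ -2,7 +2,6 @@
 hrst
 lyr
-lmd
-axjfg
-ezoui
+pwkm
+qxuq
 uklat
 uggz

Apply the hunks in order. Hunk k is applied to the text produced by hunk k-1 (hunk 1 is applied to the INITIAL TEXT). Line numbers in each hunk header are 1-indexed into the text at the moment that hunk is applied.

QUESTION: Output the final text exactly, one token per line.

Answer: tjp
hrst
lyr
pwkm
qxuq
uklat
uggz

Derivation:
Hunk 1: at line 4 remove [akelo,ugoam] add [djco,lyte,ezoui] -> 9 lines: tjp hrst lyr nub djco lyte ezoui uklat uggz
Hunk 2: at line 3 remove [nub,djco,lyte] add [lmd,axjfg] -> 8 lines: tjp hrst lyr lmd axjfg ezoui uklat uggz
Hunk 3: at line 2 remove [lmd,axjfg,ezoui] add [pwkm,qxuq] -> 7 lines: tjp hrst lyr pwkm qxuq uklat uggz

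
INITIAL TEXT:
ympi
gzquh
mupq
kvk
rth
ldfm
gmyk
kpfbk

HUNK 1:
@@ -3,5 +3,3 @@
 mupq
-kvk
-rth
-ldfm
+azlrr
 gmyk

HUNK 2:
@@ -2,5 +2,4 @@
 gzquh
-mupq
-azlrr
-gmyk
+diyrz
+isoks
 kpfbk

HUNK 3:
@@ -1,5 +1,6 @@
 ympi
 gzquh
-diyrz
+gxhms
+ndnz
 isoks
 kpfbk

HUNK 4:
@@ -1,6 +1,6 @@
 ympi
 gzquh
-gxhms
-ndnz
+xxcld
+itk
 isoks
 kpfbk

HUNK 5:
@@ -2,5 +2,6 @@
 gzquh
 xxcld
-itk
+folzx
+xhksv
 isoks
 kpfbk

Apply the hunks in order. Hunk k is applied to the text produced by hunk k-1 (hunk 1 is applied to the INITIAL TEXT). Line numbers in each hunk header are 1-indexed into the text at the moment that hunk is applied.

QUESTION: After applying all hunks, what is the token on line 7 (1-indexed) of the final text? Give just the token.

Hunk 1: at line 3 remove [kvk,rth,ldfm] add [azlrr] -> 6 lines: ympi gzquh mupq azlrr gmyk kpfbk
Hunk 2: at line 2 remove [mupq,azlrr,gmyk] add [diyrz,isoks] -> 5 lines: ympi gzquh diyrz isoks kpfbk
Hunk 3: at line 1 remove [diyrz] add [gxhms,ndnz] -> 6 lines: ympi gzquh gxhms ndnz isoks kpfbk
Hunk 4: at line 1 remove [gxhms,ndnz] add [xxcld,itk] -> 6 lines: ympi gzquh xxcld itk isoks kpfbk
Hunk 5: at line 2 remove [itk] add [folzx,xhksv] -> 7 lines: ympi gzquh xxcld folzx xhksv isoks kpfbk
Final line 7: kpfbk

Answer: kpfbk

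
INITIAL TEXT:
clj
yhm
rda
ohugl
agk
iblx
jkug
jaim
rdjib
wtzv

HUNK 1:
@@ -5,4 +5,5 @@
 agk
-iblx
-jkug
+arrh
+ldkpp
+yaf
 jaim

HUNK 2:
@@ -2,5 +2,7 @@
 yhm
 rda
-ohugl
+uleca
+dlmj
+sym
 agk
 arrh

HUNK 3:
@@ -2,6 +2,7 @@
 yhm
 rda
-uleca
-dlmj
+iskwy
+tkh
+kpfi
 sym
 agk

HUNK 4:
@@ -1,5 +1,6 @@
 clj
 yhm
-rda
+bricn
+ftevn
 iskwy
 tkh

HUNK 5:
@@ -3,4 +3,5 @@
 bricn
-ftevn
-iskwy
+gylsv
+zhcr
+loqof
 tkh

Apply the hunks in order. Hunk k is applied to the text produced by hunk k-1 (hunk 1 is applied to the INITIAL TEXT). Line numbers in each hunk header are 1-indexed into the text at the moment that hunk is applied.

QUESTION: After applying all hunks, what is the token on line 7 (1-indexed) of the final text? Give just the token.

Answer: tkh

Derivation:
Hunk 1: at line 5 remove [iblx,jkug] add [arrh,ldkpp,yaf] -> 11 lines: clj yhm rda ohugl agk arrh ldkpp yaf jaim rdjib wtzv
Hunk 2: at line 2 remove [ohugl] add [uleca,dlmj,sym] -> 13 lines: clj yhm rda uleca dlmj sym agk arrh ldkpp yaf jaim rdjib wtzv
Hunk 3: at line 2 remove [uleca,dlmj] add [iskwy,tkh,kpfi] -> 14 lines: clj yhm rda iskwy tkh kpfi sym agk arrh ldkpp yaf jaim rdjib wtzv
Hunk 4: at line 1 remove [rda] add [bricn,ftevn] -> 15 lines: clj yhm bricn ftevn iskwy tkh kpfi sym agk arrh ldkpp yaf jaim rdjib wtzv
Hunk 5: at line 3 remove [ftevn,iskwy] add [gylsv,zhcr,loqof] -> 16 lines: clj yhm bricn gylsv zhcr loqof tkh kpfi sym agk arrh ldkpp yaf jaim rdjib wtzv
Final line 7: tkh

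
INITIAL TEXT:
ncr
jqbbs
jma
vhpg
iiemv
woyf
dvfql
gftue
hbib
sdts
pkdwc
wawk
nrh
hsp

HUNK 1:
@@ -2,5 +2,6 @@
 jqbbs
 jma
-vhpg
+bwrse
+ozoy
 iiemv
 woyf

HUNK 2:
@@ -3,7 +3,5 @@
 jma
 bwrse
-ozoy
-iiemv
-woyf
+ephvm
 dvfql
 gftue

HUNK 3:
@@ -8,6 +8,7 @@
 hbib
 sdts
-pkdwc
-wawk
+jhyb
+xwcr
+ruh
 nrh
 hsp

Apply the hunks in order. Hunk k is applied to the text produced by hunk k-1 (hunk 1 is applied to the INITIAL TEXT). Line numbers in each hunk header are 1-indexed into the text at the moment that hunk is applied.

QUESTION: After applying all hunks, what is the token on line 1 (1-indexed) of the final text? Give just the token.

Answer: ncr

Derivation:
Hunk 1: at line 2 remove [vhpg] add [bwrse,ozoy] -> 15 lines: ncr jqbbs jma bwrse ozoy iiemv woyf dvfql gftue hbib sdts pkdwc wawk nrh hsp
Hunk 2: at line 3 remove [ozoy,iiemv,woyf] add [ephvm] -> 13 lines: ncr jqbbs jma bwrse ephvm dvfql gftue hbib sdts pkdwc wawk nrh hsp
Hunk 3: at line 8 remove [pkdwc,wawk] add [jhyb,xwcr,ruh] -> 14 lines: ncr jqbbs jma bwrse ephvm dvfql gftue hbib sdts jhyb xwcr ruh nrh hsp
Final line 1: ncr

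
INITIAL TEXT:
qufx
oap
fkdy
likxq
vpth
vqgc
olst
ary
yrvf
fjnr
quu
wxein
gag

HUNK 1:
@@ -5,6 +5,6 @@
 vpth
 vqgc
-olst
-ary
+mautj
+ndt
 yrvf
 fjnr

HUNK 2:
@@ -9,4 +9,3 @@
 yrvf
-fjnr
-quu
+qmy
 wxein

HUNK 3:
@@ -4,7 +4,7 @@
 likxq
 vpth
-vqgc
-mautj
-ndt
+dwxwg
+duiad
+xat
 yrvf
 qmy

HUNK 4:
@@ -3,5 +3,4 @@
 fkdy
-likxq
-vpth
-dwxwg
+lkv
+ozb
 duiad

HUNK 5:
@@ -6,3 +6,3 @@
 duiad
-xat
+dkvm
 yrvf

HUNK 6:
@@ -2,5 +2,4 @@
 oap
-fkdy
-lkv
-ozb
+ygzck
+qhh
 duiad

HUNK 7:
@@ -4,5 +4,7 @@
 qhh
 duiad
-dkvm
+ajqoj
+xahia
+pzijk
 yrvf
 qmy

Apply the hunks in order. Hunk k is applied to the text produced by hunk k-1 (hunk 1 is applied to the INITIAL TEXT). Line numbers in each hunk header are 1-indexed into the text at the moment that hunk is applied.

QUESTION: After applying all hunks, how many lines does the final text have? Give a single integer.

Answer: 12

Derivation:
Hunk 1: at line 5 remove [olst,ary] add [mautj,ndt] -> 13 lines: qufx oap fkdy likxq vpth vqgc mautj ndt yrvf fjnr quu wxein gag
Hunk 2: at line 9 remove [fjnr,quu] add [qmy] -> 12 lines: qufx oap fkdy likxq vpth vqgc mautj ndt yrvf qmy wxein gag
Hunk 3: at line 4 remove [vqgc,mautj,ndt] add [dwxwg,duiad,xat] -> 12 lines: qufx oap fkdy likxq vpth dwxwg duiad xat yrvf qmy wxein gag
Hunk 4: at line 3 remove [likxq,vpth,dwxwg] add [lkv,ozb] -> 11 lines: qufx oap fkdy lkv ozb duiad xat yrvf qmy wxein gag
Hunk 5: at line 6 remove [xat] add [dkvm] -> 11 lines: qufx oap fkdy lkv ozb duiad dkvm yrvf qmy wxein gag
Hunk 6: at line 2 remove [fkdy,lkv,ozb] add [ygzck,qhh] -> 10 lines: qufx oap ygzck qhh duiad dkvm yrvf qmy wxein gag
Hunk 7: at line 4 remove [dkvm] add [ajqoj,xahia,pzijk] -> 12 lines: qufx oap ygzck qhh duiad ajqoj xahia pzijk yrvf qmy wxein gag
Final line count: 12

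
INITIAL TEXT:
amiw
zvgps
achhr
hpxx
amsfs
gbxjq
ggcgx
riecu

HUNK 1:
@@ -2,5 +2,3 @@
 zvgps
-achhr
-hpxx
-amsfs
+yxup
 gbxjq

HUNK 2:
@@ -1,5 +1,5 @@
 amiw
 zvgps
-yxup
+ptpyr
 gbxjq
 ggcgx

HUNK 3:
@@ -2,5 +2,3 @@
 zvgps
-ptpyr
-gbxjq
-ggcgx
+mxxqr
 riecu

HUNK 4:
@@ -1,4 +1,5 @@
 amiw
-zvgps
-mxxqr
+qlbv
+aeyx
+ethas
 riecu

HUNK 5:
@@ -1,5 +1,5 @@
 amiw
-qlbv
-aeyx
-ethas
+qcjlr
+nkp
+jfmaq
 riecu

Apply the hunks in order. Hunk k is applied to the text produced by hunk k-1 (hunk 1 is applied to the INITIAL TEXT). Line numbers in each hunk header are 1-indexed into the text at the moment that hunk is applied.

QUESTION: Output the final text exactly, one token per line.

Hunk 1: at line 2 remove [achhr,hpxx,amsfs] add [yxup] -> 6 lines: amiw zvgps yxup gbxjq ggcgx riecu
Hunk 2: at line 1 remove [yxup] add [ptpyr] -> 6 lines: amiw zvgps ptpyr gbxjq ggcgx riecu
Hunk 3: at line 2 remove [ptpyr,gbxjq,ggcgx] add [mxxqr] -> 4 lines: amiw zvgps mxxqr riecu
Hunk 4: at line 1 remove [zvgps,mxxqr] add [qlbv,aeyx,ethas] -> 5 lines: amiw qlbv aeyx ethas riecu
Hunk 5: at line 1 remove [qlbv,aeyx,ethas] add [qcjlr,nkp,jfmaq] -> 5 lines: amiw qcjlr nkp jfmaq riecu

Answer: amiw
qcjlr
nkp
jfmaq
riecu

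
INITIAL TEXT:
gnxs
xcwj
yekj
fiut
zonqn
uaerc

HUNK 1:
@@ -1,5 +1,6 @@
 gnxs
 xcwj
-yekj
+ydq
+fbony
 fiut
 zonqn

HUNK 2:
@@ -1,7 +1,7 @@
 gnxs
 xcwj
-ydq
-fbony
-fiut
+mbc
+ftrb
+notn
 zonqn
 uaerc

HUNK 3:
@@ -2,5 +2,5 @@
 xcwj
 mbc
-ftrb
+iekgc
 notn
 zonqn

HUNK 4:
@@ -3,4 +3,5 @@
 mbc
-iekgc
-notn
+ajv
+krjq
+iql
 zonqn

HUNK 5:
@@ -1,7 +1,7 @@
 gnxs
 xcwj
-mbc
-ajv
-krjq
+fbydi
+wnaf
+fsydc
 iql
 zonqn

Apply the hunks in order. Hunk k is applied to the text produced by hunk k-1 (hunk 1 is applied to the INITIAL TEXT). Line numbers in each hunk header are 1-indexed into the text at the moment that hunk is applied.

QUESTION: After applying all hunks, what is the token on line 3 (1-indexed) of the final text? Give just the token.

Hunk 1: at line 1 remove [yekj] add [ydq,fbony] -> 7 lines: gnxs xcwj ydq fbony fiut zonqn uaerc
Hunk 2: at line 1 remove [ydq,fbony,fiut] add [mbc,ftrb,notn] -> 7 lines: gnxs xcwj mbc ftrb notn zonqn uaerc
Hunk 3: at line 2 remove [ftrb] add [iekgc] -> 7 lines: gnxs xcwj mbc iekgc notn zonqn uaerc
Hunk 4: at line 3 remove [iekgc,notn] add [ajv,krjq,iql] -> 8 lines: gnxs xcwj mbc ajv krjq iql zonqn uaerc
Hunk 5: at line 1 remove [mbc,ajv,krjq] add [fbydi,wnaf,fsydc] -> 8 lines: gnxs xcwj fbydi wnaf fsydc iql zonqn uaerc
Final line 3: fbydi

Answer: fbydi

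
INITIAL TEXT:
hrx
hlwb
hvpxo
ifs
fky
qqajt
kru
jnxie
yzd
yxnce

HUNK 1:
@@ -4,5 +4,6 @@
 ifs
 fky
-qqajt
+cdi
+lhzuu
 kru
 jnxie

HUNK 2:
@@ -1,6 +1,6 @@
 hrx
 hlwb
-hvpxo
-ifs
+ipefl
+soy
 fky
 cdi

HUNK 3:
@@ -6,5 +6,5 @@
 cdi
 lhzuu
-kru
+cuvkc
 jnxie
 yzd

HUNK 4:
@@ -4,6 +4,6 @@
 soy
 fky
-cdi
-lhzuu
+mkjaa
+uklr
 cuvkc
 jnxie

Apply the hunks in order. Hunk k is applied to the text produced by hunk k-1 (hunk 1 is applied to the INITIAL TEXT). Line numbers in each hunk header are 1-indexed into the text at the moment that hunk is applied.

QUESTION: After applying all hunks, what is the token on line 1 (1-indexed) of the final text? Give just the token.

Hunk 1: at line 4 remove [qqajt] add [cdi,lhzuu] -> 11 lines: hrx hlwb hvpxo ifs fky cdi lhzuu kru jnxie yzd yxnce
Hunk 2: at line 1 remove [hvpxo,ifs] add [ipefl,soy] -> 11 lines: hrx hlwb ipefl soy fky cdi lhzuu kru jnxie yzd yxnce
Hunk 3: at line 6 remove [kru] add [cuvkc] -> 11 lines: hrx hlwb ipefl soy fky cdi lhzuu cuvkc jnxie yzd yxnce
Hunk 4: at line 4 remove [cdi,lhzuu] add [mkjaa,uklr] -> 11 lines: hrx hlwb ipefl soy fky mkjaa uklr cuvkc jnxie yzd yxnce
Final line 1: hrx

Answer: hrx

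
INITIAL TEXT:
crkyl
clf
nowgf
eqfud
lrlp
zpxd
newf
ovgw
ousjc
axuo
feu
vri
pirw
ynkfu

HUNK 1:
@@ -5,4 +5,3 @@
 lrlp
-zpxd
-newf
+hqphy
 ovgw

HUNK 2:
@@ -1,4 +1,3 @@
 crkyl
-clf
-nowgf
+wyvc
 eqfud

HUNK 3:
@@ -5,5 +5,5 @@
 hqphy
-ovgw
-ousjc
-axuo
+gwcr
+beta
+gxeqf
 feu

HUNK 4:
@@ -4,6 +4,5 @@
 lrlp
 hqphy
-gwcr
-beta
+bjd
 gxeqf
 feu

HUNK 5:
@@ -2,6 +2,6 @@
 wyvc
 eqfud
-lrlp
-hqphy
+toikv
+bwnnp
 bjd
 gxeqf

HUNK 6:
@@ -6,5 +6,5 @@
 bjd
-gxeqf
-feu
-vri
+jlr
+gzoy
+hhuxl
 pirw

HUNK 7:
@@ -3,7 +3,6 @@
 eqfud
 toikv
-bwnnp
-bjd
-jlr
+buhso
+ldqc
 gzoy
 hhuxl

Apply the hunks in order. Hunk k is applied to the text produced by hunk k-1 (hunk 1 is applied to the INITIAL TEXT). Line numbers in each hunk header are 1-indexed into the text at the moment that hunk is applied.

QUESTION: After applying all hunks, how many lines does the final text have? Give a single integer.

Hunk 1: at line 5 remove [zpxd,newf] add [hqphy] -> 13 lines: crkyl clf nowgf eqfud lrlp hqphy ovgw ousjc axuo feu vri pirw ynkfu
Hunk 2: at line 1 remove [clf,nowgf] add [wyvc] -> 12 lines: crkyl wyvc eqfud lrlp hqphy ovgw ousjc axuo feu vri pirw ynkfu
Hunk 3: at line 5 remove [ovgw,ousjc,axuo] add [gwcr,beta,gxeqf] -> 12 lines: crkyl wyvc eqfud lrlp hqphy gwcr beta gxeqf feu vri pirw ynkfu
Hunk 4: at line 4 remove [gwcr,beta] add [bjd] -> 11 lines: crkyl wyvc eqfud lrlp hqphy bjd gxeqf feu vri pirw ynkfu
Hunk 5: at line 2 remove [lrlp,hqphy] add [toikv,bwnnp] -> 11 lines: crkyl wyvc eqfud toikv bwnnp bjd gxeqf feu vri pirw ynkfu
Hunk 6: at line 6 remove [gxeqf,feu,vri] add [jlr,gzoy,hhuxl] -> 11 lines: crkyl wyvc eqfud toikv bwnnp bjd jlr gzoy hhuxl pirw ynkfu
Hunk 7: at line 3 remove [bwnnp,bjd,jlr] add [buhso,ldqc] -> 10 lines: crkyl wyvc eqfud toikv buhso ldqc gzoy hhuxl pirw ynkfu
Final line count: 10

Answer: 10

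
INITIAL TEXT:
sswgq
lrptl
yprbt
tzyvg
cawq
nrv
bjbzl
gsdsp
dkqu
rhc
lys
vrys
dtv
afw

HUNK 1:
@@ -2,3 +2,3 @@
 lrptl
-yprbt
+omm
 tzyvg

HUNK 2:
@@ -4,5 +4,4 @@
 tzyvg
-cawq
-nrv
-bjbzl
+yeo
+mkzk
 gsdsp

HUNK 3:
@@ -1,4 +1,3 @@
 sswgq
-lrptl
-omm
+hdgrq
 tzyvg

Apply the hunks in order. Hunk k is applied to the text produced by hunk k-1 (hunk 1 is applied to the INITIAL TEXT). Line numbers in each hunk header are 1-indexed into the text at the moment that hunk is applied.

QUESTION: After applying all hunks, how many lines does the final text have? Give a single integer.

Hunk 1: at line 2 remove [yprbt] add [omm] -> 14 lines: sswgq lrptl omm tzyvg cawq nrv bjbzl gsdsp dkqu rhc lys vrys dtv afw
Hunk 2: at line 4 remove [cawq,nrv,bjbzl] add [yeo,mkzk] -> 13 lines: sswgq lrptl omm tzyvg yeo mkzk gsdsp dkqu rhc lys vrys dtv afw
Hunk 3: at line 1 remove [lrptl,omm] add [hdgrq] -> 12 lines: sswgq hdgrq tzyvg yeo mkzk gsdsp dkqu rhc lys vrys dtv afw
Final line count: 12

Answer: 12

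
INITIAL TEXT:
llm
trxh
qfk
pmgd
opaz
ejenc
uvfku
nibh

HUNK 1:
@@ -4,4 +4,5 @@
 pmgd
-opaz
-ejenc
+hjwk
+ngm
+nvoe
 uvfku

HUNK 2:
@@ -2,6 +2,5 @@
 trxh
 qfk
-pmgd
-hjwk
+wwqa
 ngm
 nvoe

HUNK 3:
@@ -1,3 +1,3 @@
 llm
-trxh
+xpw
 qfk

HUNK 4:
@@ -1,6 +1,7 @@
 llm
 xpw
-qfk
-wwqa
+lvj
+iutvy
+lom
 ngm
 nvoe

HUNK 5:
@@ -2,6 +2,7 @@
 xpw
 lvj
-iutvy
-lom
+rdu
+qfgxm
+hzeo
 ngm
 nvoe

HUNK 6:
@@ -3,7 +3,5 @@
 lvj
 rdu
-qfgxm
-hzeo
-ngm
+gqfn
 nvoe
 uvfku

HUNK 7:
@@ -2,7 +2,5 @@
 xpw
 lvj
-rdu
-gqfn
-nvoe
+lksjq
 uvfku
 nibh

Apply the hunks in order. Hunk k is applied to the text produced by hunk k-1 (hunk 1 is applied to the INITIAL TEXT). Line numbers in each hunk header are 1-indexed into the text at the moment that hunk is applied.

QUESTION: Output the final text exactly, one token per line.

Hunk 1: at line 4 remove [opaz,ejenc] add [hjwk,ngm,nvoe] -> 9 lines: llm trxh qfk pmgd hjwk ngm nvoe uvfku nibh
Hunk 2: at line 2 remove [pmgd,hjwk] add [wwqa] -> 8 lines: llm trxh qfk wwqa ngm nvoe uvfku nibh
Hunk 3: at line 1 remove [trxh] add [xpw] -> 8 lines: llm xpw qfk wwqa ngm nvoe uvfku nibh
Hunk 4: at line 1 remove [qfk,wwqa] add [lvj,iutvy,lom] -> 9 lines: llm xpw lvj iutvy lom ngm nvoe uvfku nibh
Hunk 5: at line 2 remove [iutvy,lom] add [rdu,qfgxm,hzeo] -> 10 lines: llm xpw lvj rdu qfgxm hzeo ngm nvoe uvfku nibh
Hunk 6: at line 3 remove [qfgxm,hzeo,ngm] add [gqfn] -> 8 lines: llm xpw lvj rdu gqfn nvoe uvfku nibh
Hunk 7: at line 2 remove [rdu,gqfn,nvoe] add [lksjq] -> 6 lines: llm xpw lvj lksjq uvfku nibh

Answer: llm
xpw
lvj
lksjq
uvfku
nibh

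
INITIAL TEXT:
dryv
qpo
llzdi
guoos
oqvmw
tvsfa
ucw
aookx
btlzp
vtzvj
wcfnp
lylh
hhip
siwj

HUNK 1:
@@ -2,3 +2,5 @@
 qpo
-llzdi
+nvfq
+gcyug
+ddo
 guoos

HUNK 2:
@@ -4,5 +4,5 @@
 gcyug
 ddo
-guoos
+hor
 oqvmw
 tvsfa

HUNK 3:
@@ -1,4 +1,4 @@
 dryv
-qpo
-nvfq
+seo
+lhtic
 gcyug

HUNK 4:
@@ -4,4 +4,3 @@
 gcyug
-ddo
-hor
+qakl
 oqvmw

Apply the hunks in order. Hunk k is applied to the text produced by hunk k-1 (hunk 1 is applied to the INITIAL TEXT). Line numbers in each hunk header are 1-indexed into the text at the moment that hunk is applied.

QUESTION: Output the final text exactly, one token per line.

Answer: dryv
seo
lhtic
gcyug
qakl
oqvmw
tvsfa
ucw
aookx
btlzp
vtzvj
wcfnp
lylh
hhip
siwj

Derivation:
Hunk 1: at line 2 remove [llzdi] add [nvfq,gcyug,ddo] -> 16 lines: dryv qpo nvfq gcyug ddo guoos oqvmw tvsfa ucw aookx btlzp vtzvj wcfnp lylh hhip siwj
Hunk 2: at line 4 remove [guoos] add [hor] -> 16 lines: dryv qpo nvfq gcyug ddo hor oqvmw tvsfa ucw aookx btlzp vtzvj wcfnp lylh hhip siwj
Hunk 3: at line 1 remove [qpo,nvfq] add [seo,lhtic] -> 16 lines: dryv seo lhtic gcyug ddo hor oqvmw tvsfa ucw aookx btlzp vtzvj wcfnp lylh hhip siwj
Hunk 4: at line 4 remove [ddo,hor] add [qakl] -> 15 lines: dryv seo lhtic gcyug qakl oqvmw tvsfa ucw aookx btlzp vtzvj wcfnp lylh hhip siwj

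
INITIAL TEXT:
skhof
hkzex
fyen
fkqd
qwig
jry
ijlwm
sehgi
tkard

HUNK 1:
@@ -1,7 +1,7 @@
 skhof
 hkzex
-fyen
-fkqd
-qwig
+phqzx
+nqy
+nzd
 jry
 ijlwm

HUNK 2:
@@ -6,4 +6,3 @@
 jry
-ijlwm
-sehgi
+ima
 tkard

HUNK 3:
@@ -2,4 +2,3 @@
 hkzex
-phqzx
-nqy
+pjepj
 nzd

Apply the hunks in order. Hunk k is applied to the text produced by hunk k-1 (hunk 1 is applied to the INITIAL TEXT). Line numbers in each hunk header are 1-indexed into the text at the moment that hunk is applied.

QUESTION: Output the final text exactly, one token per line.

Hunk 1: at line 1 remove [fyen,fkqd,qwig] add [phqzx,nqy,nzd] -> 9 lines: skhof hkzex phqzx nqy nzd jry ijlwm sehgi tkard
Hunk 2: at line 6 remove [ijlwm,sehgi] add [ima] -> 8 lines: skhof hkzex phqzx nqy nzd jry ima tkard
Hunk 3: at line 2 remove [phqzx,nqy] add [pjepj] -> 7 lines: skhof hkzex pjepj nzd jry ima tkard

Answer: skhof
hkzex
pjepj
nzd
jry
ima
tkard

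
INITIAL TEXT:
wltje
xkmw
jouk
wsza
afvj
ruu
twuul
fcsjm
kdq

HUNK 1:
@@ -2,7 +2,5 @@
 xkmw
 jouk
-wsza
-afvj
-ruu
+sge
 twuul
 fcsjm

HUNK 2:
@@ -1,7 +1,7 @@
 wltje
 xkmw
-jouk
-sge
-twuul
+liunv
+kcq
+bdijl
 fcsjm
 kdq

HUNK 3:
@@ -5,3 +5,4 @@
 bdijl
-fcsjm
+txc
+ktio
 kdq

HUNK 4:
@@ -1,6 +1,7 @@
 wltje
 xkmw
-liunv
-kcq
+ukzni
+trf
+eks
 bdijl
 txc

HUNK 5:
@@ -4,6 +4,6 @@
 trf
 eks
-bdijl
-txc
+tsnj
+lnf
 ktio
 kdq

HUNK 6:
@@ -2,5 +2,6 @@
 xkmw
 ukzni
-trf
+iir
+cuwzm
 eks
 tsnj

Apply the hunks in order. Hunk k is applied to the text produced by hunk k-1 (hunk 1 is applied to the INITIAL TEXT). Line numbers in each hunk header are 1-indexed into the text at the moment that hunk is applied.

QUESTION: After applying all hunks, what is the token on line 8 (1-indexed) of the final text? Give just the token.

Hunk 1: at line 2 remove [wsza,afvj,ruu] add [sge] -> 7 lines: wltje xkmw jouk sge twuul fcsjm kdq
Hunk 2: at line 1 remove [jouk,sge,twuul] add [liunv,kcq,bdijl] -> 7 lines: wltje xkmw liunv kcq bdijl fcsjm kdq
Hunk 3: at line 5 remove [fcsjm] add [txc,ktio] -> 8 lines: wltje xkmw liunv kcq bdijl txc ktio kdq
Hunk 4: at line 1 remove [liunv,kcq] add [ukzni,trf,eks] -> 9 lines: wltje xkmw ukzni trf eks bdijl txc ktio kdq
Hunk 5: at line 4 remove [bdijl,txc] add [tsnj,lnf] -> 9 lines: wltje xkmw ukzni trf eks tsnj lnf ktio kdq
Hunk 6: at line 2 remove [trf] add [iir,cuwzm] -> 10 lines: wltje xkmw ukzni iir cuwzm eks tsnj lnf ktio kdq
Final line 8: lnf

Answer: lnf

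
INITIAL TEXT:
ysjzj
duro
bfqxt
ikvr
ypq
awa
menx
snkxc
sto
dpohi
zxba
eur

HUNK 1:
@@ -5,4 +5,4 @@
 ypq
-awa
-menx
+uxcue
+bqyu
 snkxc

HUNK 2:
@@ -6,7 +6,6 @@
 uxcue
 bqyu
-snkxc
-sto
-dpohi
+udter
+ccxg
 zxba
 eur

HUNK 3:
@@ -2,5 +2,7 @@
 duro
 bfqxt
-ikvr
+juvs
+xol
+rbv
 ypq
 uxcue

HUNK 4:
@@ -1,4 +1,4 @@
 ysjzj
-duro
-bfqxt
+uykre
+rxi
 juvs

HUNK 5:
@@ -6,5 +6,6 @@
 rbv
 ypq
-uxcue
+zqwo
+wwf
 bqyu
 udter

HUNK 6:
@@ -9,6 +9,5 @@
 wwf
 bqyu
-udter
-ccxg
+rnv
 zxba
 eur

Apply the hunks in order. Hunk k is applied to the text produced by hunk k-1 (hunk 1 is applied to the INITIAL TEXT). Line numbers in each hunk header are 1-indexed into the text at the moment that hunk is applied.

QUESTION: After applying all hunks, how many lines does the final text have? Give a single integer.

Hunk 1: at line 5 remove [awa,menx] add [uxcue,bqyu] -> 12 lines: ysjzj duro bfqxt ikvr ypq uxcue bqyu snkxc sto dpohi zxba eur
Hunk 2: at line 6 remove [snkxc,sto,dpohi] add [udter,ccxg] -> 11 lines: ysjzj duro bfqxt ikvr ypq uxcue bqyu udter ccxg zxba eur
Hunk 3: at line 2 remove [ikvr] add [juvs,xol,rbv] -> 13 lines: ysjzj duro bfqxt juvs xol rbv ypq uxcue bqyu udter ccxg zxba eur
Hunk 4: at line 1 remove [duro,bfqxt] add [uykre,rxi] -> 13 lines: ysjzj uykre rxi juvs xol rbv ypq uxcue bqyu udter ccxg zxba eur
Hunk 5: at line 6 remove [uxcue] add [zqwo,wwf] -> 14 lines: ysjzj uykre rxi juvs xol rbv ypq zqwo wwf bqyu udter ccxg zxba eur
Hunk 6: at line 9 remove [udter,ccxg] add [rnv] -> 13 lines: ysjzj uykre rxi juvs xol rbv ypq zqwo wwf bqyu rnv zxba eur
Final line count: 13

Answer: 13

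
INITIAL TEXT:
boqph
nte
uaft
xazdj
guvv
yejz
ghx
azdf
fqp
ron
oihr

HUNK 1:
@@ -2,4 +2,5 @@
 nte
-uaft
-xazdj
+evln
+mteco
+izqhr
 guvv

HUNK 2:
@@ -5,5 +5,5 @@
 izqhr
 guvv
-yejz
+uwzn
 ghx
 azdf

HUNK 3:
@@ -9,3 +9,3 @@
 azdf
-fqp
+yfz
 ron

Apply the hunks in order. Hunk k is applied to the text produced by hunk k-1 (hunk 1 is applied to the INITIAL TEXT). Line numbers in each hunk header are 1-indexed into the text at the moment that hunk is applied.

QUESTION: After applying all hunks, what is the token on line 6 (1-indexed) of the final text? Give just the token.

Hunk 1: at line 2 remove [uaft,xazdj] add [evln,mteco,izqhr] -> 12 lines: boqph nte evln mteco izqhr guvv yejz ghx azdf fqp ron oihr
Hunk 2: at line 5 remove [yejz] add [uwzn] -> 12 lines: boqph nte evln mteco izqhr guvv uwzn ghx azdf fqp ron oihr
Hunk 3: at line 9 remove [fqp] add [yfz] -> 12 lines: boqph nte evln mteco izqhr guvv uwzn ghx azdf yfz ron oihr
Final line 6: guvv

Answer: guvv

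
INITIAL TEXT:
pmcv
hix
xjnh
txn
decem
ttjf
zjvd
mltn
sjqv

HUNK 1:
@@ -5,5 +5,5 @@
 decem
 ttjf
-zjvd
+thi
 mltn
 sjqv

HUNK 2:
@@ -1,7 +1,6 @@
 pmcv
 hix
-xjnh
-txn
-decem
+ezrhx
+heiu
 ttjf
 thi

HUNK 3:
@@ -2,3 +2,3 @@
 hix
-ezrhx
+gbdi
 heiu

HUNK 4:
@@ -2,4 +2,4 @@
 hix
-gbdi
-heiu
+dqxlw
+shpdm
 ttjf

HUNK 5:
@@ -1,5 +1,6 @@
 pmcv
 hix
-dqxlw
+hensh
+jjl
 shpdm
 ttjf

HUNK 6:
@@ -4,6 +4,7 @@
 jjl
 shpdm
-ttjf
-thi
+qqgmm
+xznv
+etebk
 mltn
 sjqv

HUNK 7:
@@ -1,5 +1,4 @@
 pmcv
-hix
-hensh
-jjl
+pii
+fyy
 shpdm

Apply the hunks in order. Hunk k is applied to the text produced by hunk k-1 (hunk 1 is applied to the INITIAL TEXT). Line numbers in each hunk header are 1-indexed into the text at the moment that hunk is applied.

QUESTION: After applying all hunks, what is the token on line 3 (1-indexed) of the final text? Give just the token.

Hunk 1: at line 5 remove [zjvd] add [thi] -> 9 lines: pmcv hix xjnh txn decem ttjf thi mltn sjqv
Hunk 2: at line 1 remove [xjnh,txn,decem] add [ezrhx,heiu] -> 8 lines: pmcv hix ezrhx heiu ttjf thi mltn sjqv
Hunk 3: at line 2 remove [ezrhx] add [gbdi] -> 8 lines: pmcv hix gbdi heiu ttjf thi mltn sjqv
Hunk 4: at line 2 remove [gbdi,heiu] add [dqxlw,shpdm] -> 8 lines: pmcv hix dqxlw shpdm ttjf thi mltn sjqv
Hunk 5: at line 1 remove [dqxlw] add [hensh,jjl] -> 9 lines: pmcv hix hensh jjl shpdm ttjf thi mltn sjqv
Hunk 6: at line 4 remove [ttjf,thi] add [qqgmm,xznv,etebk] -> 10 lines: pmcv hix hensh jjl shpdm qqgmm xznv etebk mltn sjqv
Hunk 7: at line 1 remove [hix,hensh,jjl] add [pii,fyy] -> 9 lines: pmcv pii fyy shpdm qqgmm xznv etebk mltn sjqv
Final line 3: fyy

Answer: fyy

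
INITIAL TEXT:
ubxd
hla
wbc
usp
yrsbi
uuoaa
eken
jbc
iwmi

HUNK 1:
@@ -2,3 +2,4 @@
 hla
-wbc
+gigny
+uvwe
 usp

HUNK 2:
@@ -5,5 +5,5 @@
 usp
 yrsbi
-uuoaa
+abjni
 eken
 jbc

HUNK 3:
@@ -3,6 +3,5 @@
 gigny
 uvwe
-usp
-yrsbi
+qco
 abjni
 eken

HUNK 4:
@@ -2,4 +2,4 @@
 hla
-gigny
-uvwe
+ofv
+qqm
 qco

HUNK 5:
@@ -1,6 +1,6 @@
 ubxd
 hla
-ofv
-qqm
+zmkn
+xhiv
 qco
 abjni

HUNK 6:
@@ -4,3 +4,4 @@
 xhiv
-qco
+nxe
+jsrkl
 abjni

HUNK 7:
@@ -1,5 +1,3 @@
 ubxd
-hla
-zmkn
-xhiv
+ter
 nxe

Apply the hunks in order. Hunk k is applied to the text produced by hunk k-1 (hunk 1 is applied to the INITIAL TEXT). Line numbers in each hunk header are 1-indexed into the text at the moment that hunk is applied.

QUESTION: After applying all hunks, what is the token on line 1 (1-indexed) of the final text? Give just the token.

Hunk 1: at line 2 remove [wbc] add [gigny,uvwe] -> 10 lines: ubxd hla gigny uvwe usp yrsbi uuoaa eken jbc iwmi
Hunk 2: at line 5 remove [uuoaa] add [abjni] -> 10 lines: ubxd hla gigny uvwe usp yrsbi abjni eken jbc iwmi
Hunk 3: at line 3 remove [usp,yrsbi] add [qco] -> 9 lines: ubxd hla gigny uvwe qco abjni eken jbc iwmi
Hunk 4: at line 2 remove [gigny,uvwe] add [ofv,qqm] -> 9 lines: ubxd hla ofv qqm qco abjni eken jbc iwmi
Hunk 5: at line 1 remove [ofv,qqm] add [zmkn,xhiv] -> 9 lines: ubxd hla zmkn xhiv qco abjni eken jbc iwmi
Hunk 6: at line 4 remove [qco] add [nxe,jsrkl] -> 10 lines: ubxd hla zmkn xhiv nxe jsrkl abjni eken jbc iwmi
Hunk 7: at line 1 remove [hla,zmkn,xhiv] add [ter] -> 8 lines: ubxd ter nxe jsrkl abjni eken jbc iwmi
Final line 1: ubxd

Answer: ubxd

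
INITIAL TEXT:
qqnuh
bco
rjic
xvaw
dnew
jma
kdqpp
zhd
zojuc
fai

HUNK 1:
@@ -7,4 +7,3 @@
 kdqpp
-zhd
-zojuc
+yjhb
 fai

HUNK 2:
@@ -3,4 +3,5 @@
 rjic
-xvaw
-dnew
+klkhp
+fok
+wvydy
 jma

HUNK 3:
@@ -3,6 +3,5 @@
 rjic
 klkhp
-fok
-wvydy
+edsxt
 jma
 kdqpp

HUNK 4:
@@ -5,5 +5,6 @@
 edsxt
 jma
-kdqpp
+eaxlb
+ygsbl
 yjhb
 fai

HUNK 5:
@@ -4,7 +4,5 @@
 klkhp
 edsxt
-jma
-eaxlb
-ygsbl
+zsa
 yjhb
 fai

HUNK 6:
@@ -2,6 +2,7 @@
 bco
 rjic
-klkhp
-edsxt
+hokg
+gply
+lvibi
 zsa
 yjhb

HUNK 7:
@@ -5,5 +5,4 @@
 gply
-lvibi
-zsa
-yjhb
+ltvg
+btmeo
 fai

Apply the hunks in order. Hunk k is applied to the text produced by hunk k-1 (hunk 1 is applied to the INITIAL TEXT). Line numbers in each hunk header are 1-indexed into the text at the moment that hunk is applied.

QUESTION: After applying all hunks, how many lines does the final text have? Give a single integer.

Answer: 8

Derivation:
Hunk 1: at line 7 remove [zhd,zojuc] add [yjhb] -> 9 lines: qqnuh bco rjic xvaw dnew jma kdqpp yjhb fai
Hunk 2: at line 3 remove [xvaw,dnew] add [klkhp,fok,wvydy] -> 10 lines: qqnuh bco rjic klkhp fok wvydy jma kdqpp yjhb fai
Hunk 3: at line 3 remove [fok,wvydy] add [edsxt] -> 9 lines: qqnuh bco rjic klkhp edsxt jma kdqpp yjhb fai
Hunk 4: at line 5 remove [kdqpp] add [eaxlb,ygsbl] -> 10 lines: qqnuh bco rjic klkhp edsxt jma eaxlb ygsbl yjhb fai
Hunk 5: at line 4 remove [jma,eaxlb,ygsbl] add [zsa] -> 8 lines: qqnuh bco rjic klkhp edsxt zsa yjhb fai
Hunk 6: at line 2 remove [klkhp,edsxt] add [hokg,gply,lvibi] -> 9 lines: qqnuh bco rjic hokg gply lvibi zsa yjhb fai
Hunk 7: at line 5 remove [lvibi,zsa,yjhb] add [ltvg,btmeo] -> 8 lines: qqnuh bco rjic hokg gply ltvg btmeo fai
Final line count: 8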